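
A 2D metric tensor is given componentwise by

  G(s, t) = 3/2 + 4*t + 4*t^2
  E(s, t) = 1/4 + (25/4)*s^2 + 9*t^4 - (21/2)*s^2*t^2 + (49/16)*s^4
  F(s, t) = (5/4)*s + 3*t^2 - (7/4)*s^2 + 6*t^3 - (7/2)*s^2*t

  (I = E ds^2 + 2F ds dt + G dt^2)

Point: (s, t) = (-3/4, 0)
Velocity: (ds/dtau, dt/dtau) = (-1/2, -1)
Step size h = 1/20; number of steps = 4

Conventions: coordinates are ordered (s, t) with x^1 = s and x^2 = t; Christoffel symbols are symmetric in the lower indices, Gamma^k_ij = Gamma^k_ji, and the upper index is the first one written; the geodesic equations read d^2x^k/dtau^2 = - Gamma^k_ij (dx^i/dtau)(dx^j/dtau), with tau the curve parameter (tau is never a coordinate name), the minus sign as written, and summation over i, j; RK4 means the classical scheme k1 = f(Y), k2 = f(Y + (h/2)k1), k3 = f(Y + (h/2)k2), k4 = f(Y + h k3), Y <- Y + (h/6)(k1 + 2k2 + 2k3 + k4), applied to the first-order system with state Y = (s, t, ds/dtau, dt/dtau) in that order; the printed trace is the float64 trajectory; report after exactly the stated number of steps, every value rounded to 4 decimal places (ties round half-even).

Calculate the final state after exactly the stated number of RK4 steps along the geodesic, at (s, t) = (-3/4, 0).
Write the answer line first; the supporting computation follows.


Answer: s = -0.8492, t = -0.2482, ds/dtau = -0.4824, dt/dtau = -1.5144

f(Y) = (ds/dtau, dt/dtau, -Gamma^s_ij Y'^i Y'^j, -Gamma^t_ij Y'^i Y'^j) with the Gammas evaluated at the stage position; h = 0.050000; intermediate values shown to 6 dp
step 0: s = -0.7500, t = 0.0000, ds/dtau = -0.5000, dt/dtau = -1.0000
step 1:
  k1: at (s, t) = (-0.750000, 0.000000), (ds/dtau, dt/dtau) = (-0.500000, -1.000000); Gamma_sss = -1.015150, Gamma_sst = 0.000000, Gamma_stt = 0.261309, Gamma_tss = 1.282673, Gamma_tst = 0.000000, Gamma_ttt = 1.668135; k1 = (-0.500000, -1.000000, -0.007521, -1.988803)
  k2: at (s, t) = (-0.762500, -0.025000), (ds/dtau, dt/dtau) = (-0.500188, -1.049720); Gamma_sss = -1.093975, Gamma_sst = 0.066453, Gamma_stt = 0.185218, Gamma_tss = 1.094336, Gamma_tst = 0.090875, Gamma_ttt = 1.608011; k2 = (-0.500188, -1.049720, -0.000177, -2.141106)
  k3: at (s, t) = (-0.762505, -0.026243), (ds/dtau, dt/dtau) = (-0.500004, -1.053528); Gamma_sss = -1.098849, Gamma_sst = 0.069800, Gamma_stt = 0.181855, Gamma_tss = 1.083320, Gamma_tst = 0.095639, Gamma_ttt = 1.604917; k3 = (-0.500004, -1.053528, -0.000664, -2.152925)
  k4: at (s, t) = (-0.775000, -0.052676), (ds/dtau, dt/dtau) = (-0.500033, -1.107646); Gamma_sss = -1.202194, Gamma_sst = 0.142653, Gamma_stt = 0.107481, Gamma_tss = 0.815899, Gamma_tst = 0.208612, Gamma_ttt = 1.533141; k4 = (-0.500033, -1.107646, 0.010703, -2.316065)
  Y <- Y + (h/6)(k1 + 2k2 + 2k3 + k4): s = -0.7750, t = -0.0526, ds/dtau = -0.5000, dt/dtau = -1.1074
step 2:
  k1: at (s, t) = (-0.775003, -0.052618), (ds/dtau, dt/dtau) = (-0.499988, -1.107441); Gamma_sss = -1.201930, Gamma_sst = 0.142492, Gamma_stt = 0.107628, Gamma_tss = 0.816541, Gamma_tst = 0.208360, Gamma_ttt = 1.533302; k1 = (-0.499988, -1.107441, 0.010672, -2.315346)
  k2: at (s, t) = (-0.787503, -0.080304), (ds/dtau, dt/dtau) = (-0.499721, -1.165325); Gamma_sss = -1.330836, Gamma_sst = 0.220346, Gamma_stt = 0.035419, Gamma_tss = 0.455922, Gamma_tst = 0.343735, Gamma_ttt = 1.448922; k2 = (-0.499721, -1.165325, 0.027608, -2.481802)
  k3: at (s, t) = (-0.787497, -0.081751), (ds/dtau, dt/dtau) = (-0.499297, -1.169486); Gamma_sss = -1.338148, Gamma_sst = 0.224346, Gamma_stt = 0.031987, Gamma_tss = 0.436351, Gamma_tst = 0.350699, Gamma_ttt = 1.444481; k3 = (-0.499297, -1.169486, 0.027847, -2.493956)
  k4: at (s, t) = (-0.799968, -0.111092), (ds/dtau, dt/dtau) = (-0.498595, -1.232139); Gamma_sss = -1.497417, Gamma_sst = 0.307027, Gamma_stt = -0.038575, Gamma_tss = -0.047616, Gamma_tst = 0.511874, Gamma_ttt = 1.343503; k4 = (-0.498595, -1.232139, 0.053580, -2.656751)
  Y <- Y + (h/6)(k1 + 2k2 + 2k3 + k4): s = -0.8000, t = -0.1110, ds/dtau = -0.4985, dt/dtau = -1.2318
step 3:
  k1: at (s, t) = (-0.799975, -0.111028), (ds/dtau, dt/dtau) = (-0.498528, -1.231805); Gamma_sss = -1.497061, Gamma_sst = 0.306853, Gamma_stt = -0.038435, Gamma_tss = -0.046597, Gamma_tst = 0.511546, Gamma_ttt = 1.343719; k1 = (-0.498528, -1.231805, 0.053513, -2.655571)
  k2: at (s, t) = (-0.812439, -0.141823), (ds/dtau, dt/dtau) = (-0.497190, -1.298194); Gamma_sss = -1.685763, Gamma_sst = 0.391957, Gamma_stt = -0.106881, Gamma_tss = -0.669782, Gamma_tst = 0.696272, Gamma_ttt = 1.224231; k2 = (-0.497190, -1.298194, 0.090868, -2.796452)
  k3: at (s, t) = (-0.812405, -0.143483), (ds/dtau, dt/dtau) = (-0.496256, -1.301716); Gamma_sss = -1.695762, Gamma_sst = 0.396286, Gamma_stt = -0.110263, Gamma_tss = -0.701741, Gamma_tst = 0.705405, Gamma_ttt = 1.217892; k3 = (-0.496256, -1.301716, 0.092463, -2.802217)
  k4: at (s, t) = (-0.824788, -0.176114), (ds/dtau, dt/dtau) = (-0.493905, -1.371915); Gamma_sss = -1.915390, Gamma_sst = 0.481833, Gamma_stt = -0.176758, Gamma_tss = -1.496331, Gamma_tst = 0.912661, Gamma_ttt = 1.073994; k4 = (-0.493905, -1.371915, 0.146954, -2.893232)
  Y <- Y + (h/6)(k1 + 2k2 + 2k3 + k4): s = -0.8248, t = -0.1761, ds/dtau = -0.4938, dt/dtau = -1.3714
step 4:
  k1: at (s, t) = (-0.824803, -0.176057), (ds/dtau, dt/dtau) = (-0.493802, -1.371356); Gamma_sss = -1.915057, Gamma_sst = 0.481701, Gamma_stt = -0.176656, Gamma_tss = -1.495223, Gamma_tst = 0.912376, Gamma_ttt = 1.074222; k1 = (-0.493802, -1.371356, 0.146795, -2.891286)
  k2: at (s, t) = (-0.837148, -0.210341), (ds/dtau, dt/dtau) = (-0.490132, -1.443638); Gamma_sss = -2.158874, Gamma_sst = 0.563736, Gamma_stt = -0.240569, Gamma_tss = -2.465114, Gamma_tst = 1.133419, Gamma_ttt = 0.902900; k2 = (-0.490132, -1.443638, 0.222223, -2.893487)
  k3: at (s, t) = (-0.837056, -0.212148), (ds/dtau, dt/dtau) = (-0.488246, -1.443693); Gamma_sss = -2.170199, Gamma_sst = 0.567516, Gamma_stt = -0.243602, Gamma_tss = -2.509216, Gamma_tst = 1.142967, Gamma_ttt = 0.894234; k3 = (-0.488246, -1.443693, 0.225010, -2.876952)
  k4: at (s, t) = (-0.849215, -0.248242), (ds/dtau, dt/dtau) = (-0.482551, -1.515203); Gamma_sss = -2.427643, Gamma_sst = 0.640811, Gamma_stt = -0.303882, Gamma_tss = -3.651475, Gamma_tst = 1.363971, Gamma_ttt = 0.689607; k4 = (-0.482551, -1.515203, 0.325880, -2.727533)
  Y <- Y + (h/6)(k1 + 2k2 + 2k3 + k4): s = -0.8492, t = -0.2482, ds/dtau = -0.4824, dt/dtau = -1.5144


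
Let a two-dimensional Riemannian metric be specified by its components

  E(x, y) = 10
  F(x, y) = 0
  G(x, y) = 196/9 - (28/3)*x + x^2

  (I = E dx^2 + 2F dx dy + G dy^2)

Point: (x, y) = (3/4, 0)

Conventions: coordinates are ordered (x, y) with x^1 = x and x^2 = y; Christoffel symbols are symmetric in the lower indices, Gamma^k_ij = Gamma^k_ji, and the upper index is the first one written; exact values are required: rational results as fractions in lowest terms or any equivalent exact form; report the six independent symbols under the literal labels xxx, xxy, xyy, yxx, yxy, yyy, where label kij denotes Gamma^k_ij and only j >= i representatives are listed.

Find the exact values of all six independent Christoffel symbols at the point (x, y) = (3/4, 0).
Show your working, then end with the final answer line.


E = 10, F = 0, G = 2209/144 at the point
E_x = 0, E_y = 0, F_x = 0, F_y = 0, G_x = -47/6, G_y = 0
EG - F^2 = 11045/72;  g^inv = (72/11045) * [[2209/144, 0], [0, 10]]
first-kind symbols [ij,l] = (1/2)(d_i g_jl + d_j g_il - d_l g_ij): [xx,x] = E_x/2 = 0, [xx,y] = F_x - E_y/2 = 0, [xy,x] = E_y/2 = 0, [xy,y] = G_x/2 = -47/12, [yy,x] = F_y - G_x/2 = 47/12, [yy,y] = G_y/2 = 0
Gamma^x_ij = (G*[ij,x] - F*[ij,y])/(EG - F^2), Gamma^y_ij = (E*[ij,y] - F*[ij,x])/(EG - F^2)

Answer: Gamma_xxx = 0, Gamma_xxy = 0, Gamma_xyy = 47/120, Gamma_yxx = 0, Gamma_yxy = -12/47, Gamma_yyy = 0


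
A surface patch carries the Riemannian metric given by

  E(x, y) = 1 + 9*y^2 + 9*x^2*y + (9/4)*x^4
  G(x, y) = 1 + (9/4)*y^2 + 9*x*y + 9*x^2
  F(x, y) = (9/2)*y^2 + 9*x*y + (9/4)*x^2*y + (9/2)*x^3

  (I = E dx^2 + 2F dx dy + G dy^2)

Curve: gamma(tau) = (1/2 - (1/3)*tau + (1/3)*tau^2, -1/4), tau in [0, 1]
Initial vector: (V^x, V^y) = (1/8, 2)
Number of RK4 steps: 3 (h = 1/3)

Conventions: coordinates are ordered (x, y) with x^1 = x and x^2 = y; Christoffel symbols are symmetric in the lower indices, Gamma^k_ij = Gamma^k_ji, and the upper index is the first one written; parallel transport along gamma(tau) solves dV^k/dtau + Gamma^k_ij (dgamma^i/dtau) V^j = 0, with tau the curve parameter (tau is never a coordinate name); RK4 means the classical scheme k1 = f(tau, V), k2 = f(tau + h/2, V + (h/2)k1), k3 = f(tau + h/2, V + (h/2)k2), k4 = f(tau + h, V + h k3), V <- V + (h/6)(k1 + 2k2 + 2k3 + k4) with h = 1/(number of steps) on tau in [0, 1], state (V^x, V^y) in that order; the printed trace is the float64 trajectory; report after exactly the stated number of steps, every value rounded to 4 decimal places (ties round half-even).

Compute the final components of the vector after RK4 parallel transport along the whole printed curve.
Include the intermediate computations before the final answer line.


gamma'(tau) = (-1/3 + (2/3)*tau, 0); f(tau, V)^k = -Gamma^k_ij(gamma(tau)) gamma'^i(tau) V^j; h = 1/3; intermediate values shown to 6 dp
curve data and Christoffel symbols at the stage parameters:
  tau = 0.000000: gamma = (0.500000, -0.250000), gamma' = (-0.333333, 0.000000); Gamma_xxx = -0.233766, Gamma_xxy = -0.467532, Gamma_xyy = -0.233766, Gamma_yxx = 0.701299, Gamma_yxy = 1.402597, Gamma_yyy = 0.701299
  tau = 0.166667: gamma = (0.453704, -0.250000), gamma' = (-0.222222, 0.000000); Gamma_xxx = -0.277127, Gamma_xxy = -0.610811, Gamma_xyy = -0.305406, Gamma_yxx = 0.619357, Gamma_yxy = 1.365113, Gamma_yyy = 0.682556
  tau = 0.333333: gamma = (0.425926, -0.250000), gamma' = (-0.111111, 0.000000); Gamma_xxx = -0.298831, Gamma_xxy = -0.701604, Gamma_xyy = -0.350802, Gamma_yxx = 0.564531, Gamma_yxy = 1.325420, Gamma_yyy = 0.662710
  tau = 0.500000: gamma = (0.416667, -0.250000), gamma' = (0.000000, 0.000000); Gamma_xxx = -0.305178, Gamma_xxy = -0.732428, Gamma_xyy = -0.366214, Gamma_yxx = 0.545425, Gamma_yxy = 1.309020, Gamma_yyy = 0.654510
  tau = 0.666667: gamma = (0.425926, -0.250000), gamma' = (0.111111, 0.000000); Gamma_xxx = -0.298831, Gamma_xxy = -0.701604, Gamma_xyy = -0.350802, Gamma_yxx = 0.564531, Gamma_yxy = 1.325420, Gamma_yyy = 0.662710
  tau = 0.833333: gamma = (0.453704, -0.250000), gamma' = (0.222222, 0.000000); Gamma_xxx = -0.277127, Gamma_xxy = -0.610811, Gamma_xyy = -0.305406, Gamma_yxx = 0.619357, Gamma_yxy = 1.365113, Gamma_yyy = 0.682556
  tau = 1.000000: gamma = (0.500000, -0.250000), gamma' = (0.333333, 0.000000); Gamma_xxx = -0.233766, Gamma_xxy = -0.467532, Gamma_xyy = -0.233766, Gamma_yxx = 0.701299, Gamma_yxy = 1.402597, Gamma_yyy = 0.701299
step 0: V^x = 0.1250, V^y = 2.0000
step 1: k1 = (-0.321429, 0.964286), k2 = (-0.297685, 0.665302), k3 = (-0.291165, 0.650730), k4 = (-0.173749, 0.328235); V <- V + (h/6)(k1 + 2k2 + 2k3 + k4): V^x = 0.0321, V^y = 2.2180
step 2: k1 = (-0.173974, 0.328658), k2 = (0.000000, 0.000000), k3 = (0.000000, 0.000000), k4 = (0.173974, -0.328658); V <- V + (h/6)(k1 + 2k2 + 2k3 + k4): V^x = 0.0321, V^y = 2.2180
step 3: k1 = (0.173974, -0.328658), k2 = (0.297392, -0.664645), k3 = (0.291057, -0.650489), k4 = (0.321934, -0.965802); V <- V + (h/6)(k1 + 2k2 + 2k3 + k4): V^x = 0.1250, V^y = 2.0000

Answer: V^x = 0.1250, V^y = 2.0000


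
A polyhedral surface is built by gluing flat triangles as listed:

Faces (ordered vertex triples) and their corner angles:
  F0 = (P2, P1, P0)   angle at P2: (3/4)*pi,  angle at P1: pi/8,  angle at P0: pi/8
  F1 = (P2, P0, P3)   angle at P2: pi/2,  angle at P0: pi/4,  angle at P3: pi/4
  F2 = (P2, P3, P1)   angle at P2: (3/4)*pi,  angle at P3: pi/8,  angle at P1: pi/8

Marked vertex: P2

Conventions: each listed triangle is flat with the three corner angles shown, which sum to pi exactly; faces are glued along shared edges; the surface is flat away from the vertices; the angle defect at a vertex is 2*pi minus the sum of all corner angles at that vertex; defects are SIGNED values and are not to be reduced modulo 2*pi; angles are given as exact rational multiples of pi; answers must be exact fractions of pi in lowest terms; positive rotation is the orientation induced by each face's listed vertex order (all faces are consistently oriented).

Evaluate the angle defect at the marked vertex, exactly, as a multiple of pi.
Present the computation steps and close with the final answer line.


Sum of corner angles at P2: 2*pi
defect = 2*pi - 2*pi

Answer: defect(P2) = 0


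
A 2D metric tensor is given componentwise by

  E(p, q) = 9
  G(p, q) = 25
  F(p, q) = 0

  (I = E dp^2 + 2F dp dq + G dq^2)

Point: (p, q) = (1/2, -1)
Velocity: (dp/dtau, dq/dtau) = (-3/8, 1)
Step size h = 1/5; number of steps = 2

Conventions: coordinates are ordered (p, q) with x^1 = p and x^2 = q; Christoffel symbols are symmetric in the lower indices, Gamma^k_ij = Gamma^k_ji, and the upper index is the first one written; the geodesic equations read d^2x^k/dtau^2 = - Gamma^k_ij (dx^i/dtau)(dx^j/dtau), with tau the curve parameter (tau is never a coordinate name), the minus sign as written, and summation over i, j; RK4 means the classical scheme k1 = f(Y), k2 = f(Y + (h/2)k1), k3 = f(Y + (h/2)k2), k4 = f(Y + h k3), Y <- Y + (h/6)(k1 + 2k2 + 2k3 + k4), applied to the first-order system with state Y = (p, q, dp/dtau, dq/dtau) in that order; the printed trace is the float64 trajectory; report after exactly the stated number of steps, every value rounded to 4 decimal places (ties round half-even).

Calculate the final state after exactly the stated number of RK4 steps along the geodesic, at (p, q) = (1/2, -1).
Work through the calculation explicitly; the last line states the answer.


f(Y) = (dp/dtau, dq/dtau, -Gamma^p_ij Y'^i Y'^j, -Gamma^q_ij Y'^i Y'^j) with the Gammas evaluated at the stage position; h = 0.200000; intermediate values shown to 6 dp
step 0: p = 0.5000, q = -1.0000, dp/dtau = -0.3750, dq/dtau = 1.0000
step 1:
  k1: at (p, q) = (0.500000, -1.000000), (dp/dtau, dq/dtau) = (-0.375000, 1.000000); Gamma_ppp = 0.000000, Gamma_ppq = 0.000000, Gamma_pqq = 0.000000, Gamma_qpp = 0.000000, Gamma_qpq = 0.000000, Gamma_qqq = 0.000000; k1 = (-0.375000, 1.000000, 0.000000, 0.000000)
  k2: at (p, q) = (0.462500, -0.900000), (dp/dtau, dq/dtau) = (-0.375000, 1.000000); Gamma_ppp = 0.000000, Gamma_ppq = 0.000000, Gamma_pqq = 0.000000, Gamma_qpp = 0.000000, Gamma_qpq = 0.000000, Gamma_qqq = 0.000000; k2 = (-0.375000, 1.000000, 0.000000, 0.000000)
  k3: at (p, q) = (0.462500, -0.900000), (dp/dtau, dq/dtau) = (-0.375000, 1.000000); Gamma_ppp = 0.000000, Gamma_ppq = 0.000000, Gamma_pqq = 0.000000, Gamma_qpp = 0.000000, Gamma_qpq = 0.000000, Gamma_qqq = 0.000000; k3 = (-0.375000, 1.000000, 0.000000, 0.000000)
  k4: at (p, q) = (0.425000, -0.800000), (dp/dtau, dq/dtau) = (-0.375000, 1.000000); Gamma_ppp = 0.000000, Gamma_ppq = 0.000000, Gamma_pqq = 0.000000, Gamma_qpp = 0.000000, Gamma_qpq = 0.000000, Gamma_qqq = 0.000000; k4 = (-0.375000, 1.000000, 0.000000, 0.000000)
  Y <- Y + (h/6)(k1 + 2k2 + 2k3 + k4): p = 0.4250, q = -0.8000, dp/dtau = -0.3750, dq/dtau = 1.0000
step 2:
  k1: at (p, q) = (0.425000, -0.800000), (dp/dtau, dq/dtau) = (-0.375000, 1.000000); Gamma_ppp = 0.000000, Gamma_ppq = 0.000000, Gamma_pqq = 0.000000, Gamma_qpp = 0.000000, Gamma_qpq = 0.000000, Gamma_qqq = 0.000000; k1 = (-0.375000, 1.000000, 0.000000, 0.000000)
  k2: at (p, q) = (0.387500, -0.700000), (dp/dtau, dq/dtau) = (-0.375000, 1.000000); Gamma_ppp = 0.000000, Gamma_ppq = 0.000000, Gamma_pqq = 0.000000, Gamma_qpp = 0.000000, Gamma_qpq = 0.000000, Gamma_qqq = 0.000000; k2 = (-0.375000, 1.000000, 0.000000, 0.000000)
  k3: at (p, q) = (0.387500, -0.700000), (dp/dtau, dq/dtau) = (-0.375000, 1.000000); Gamma_ppp = 0.000000, Gamma_ppq = 0.000000, Gamma_pqq = 0.000000, Gamma_qpp = 0.000000, Gamma_qpq = 0.000000, Gamma_qqq = 0.000000; k3 = (-0.375000, 1.000000, 0.000000, 0.000000)
  k4: at (p, q) = (0.350000, -0.600000), (dp/dtau, dq/dtau) = (-0.375000, 1.000000); Gamma_ppp = 0.000000, Gamma_ppq = 0.000000, Gamma_pqq = 0.000000, Gamma_qpp = 0.000000, Gamma_qpq = 0.000000, Gamma_qqq = 0.000000; k4 = (-0.375000, 1.000000, 0.000000, 0.000000)
  Y <- Y + (h/6)(k1 + 2k2 + 2k3 + k4): p = 0.3500, q = -0.6000, dp/dtau = -0.3750, dq/dtau = 1.0000

Answer: p = 0.3500, q = -0.6000, dp/dtau = -0.3750, dq/dtau = 1.0000


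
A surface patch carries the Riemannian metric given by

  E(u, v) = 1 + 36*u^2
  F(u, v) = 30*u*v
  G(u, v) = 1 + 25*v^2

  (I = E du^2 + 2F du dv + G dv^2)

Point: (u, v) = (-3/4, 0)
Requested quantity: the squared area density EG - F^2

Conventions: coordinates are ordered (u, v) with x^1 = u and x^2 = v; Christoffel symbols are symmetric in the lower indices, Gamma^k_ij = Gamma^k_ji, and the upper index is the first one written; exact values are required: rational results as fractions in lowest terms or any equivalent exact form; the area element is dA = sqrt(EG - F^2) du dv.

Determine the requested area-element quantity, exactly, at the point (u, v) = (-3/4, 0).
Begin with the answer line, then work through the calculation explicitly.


Answer: EG - F^2 = 85/4

E = 85/4, F = 0, G = 1; EG - F^2 = 85/4


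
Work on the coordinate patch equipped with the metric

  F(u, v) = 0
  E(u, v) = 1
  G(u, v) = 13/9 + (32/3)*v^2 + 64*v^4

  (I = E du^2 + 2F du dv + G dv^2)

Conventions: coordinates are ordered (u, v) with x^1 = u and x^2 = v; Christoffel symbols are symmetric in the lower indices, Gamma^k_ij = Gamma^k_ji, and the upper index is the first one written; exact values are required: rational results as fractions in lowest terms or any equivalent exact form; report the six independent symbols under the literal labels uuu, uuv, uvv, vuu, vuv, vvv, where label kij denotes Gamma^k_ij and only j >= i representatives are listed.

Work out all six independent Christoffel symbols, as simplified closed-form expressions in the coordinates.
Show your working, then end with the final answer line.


E = 1; F = 0; G = 13/9 + (32/3)*v^2 + 64*v^4
Gamma^k_ij = (1/2) g^{kl} (d_i g_jl + d_j g_il - d_l g_ij), with g^inv = (1/(EG-F^2)) [[G, -F], [-F, E]]
first partials: E_u = 0, E_v = 0, F_u = 0, F_v = 0, G_u = 0, G_v = (64/3)*v + 256*v^3
D = EG - F^2 = 13/9 + (32/3)*v^2 + 64*v^4
expanded: Gamma^u_uu = (G E_u - 2F F_u + F E_v)/(2D), Gamma^u_uv = (G E_v - F G_u)/(2D), Gamma^u_vv = (2G F_v - G G_u - F G_v)/(2D), Gamma^v_uu = (2E F_u - E E_v - F E_u)/(2D), Gamma^v_uv = (E G_u - F E_v)/(2D), Gamma^v_vv = (E G_v - 2F F_v + F G_u)/(2D); substitute and cancel common factors

Answer: Gamma_uuu = 0, Gamma_uuv = 0, Gamma_uvv = 0, Gamma_vuu = 0, Gamma_vuv = 0, Gamma_vvv = (1152*v^3 + 96*v)/(576*v^4 + 96*v^2 + 13)


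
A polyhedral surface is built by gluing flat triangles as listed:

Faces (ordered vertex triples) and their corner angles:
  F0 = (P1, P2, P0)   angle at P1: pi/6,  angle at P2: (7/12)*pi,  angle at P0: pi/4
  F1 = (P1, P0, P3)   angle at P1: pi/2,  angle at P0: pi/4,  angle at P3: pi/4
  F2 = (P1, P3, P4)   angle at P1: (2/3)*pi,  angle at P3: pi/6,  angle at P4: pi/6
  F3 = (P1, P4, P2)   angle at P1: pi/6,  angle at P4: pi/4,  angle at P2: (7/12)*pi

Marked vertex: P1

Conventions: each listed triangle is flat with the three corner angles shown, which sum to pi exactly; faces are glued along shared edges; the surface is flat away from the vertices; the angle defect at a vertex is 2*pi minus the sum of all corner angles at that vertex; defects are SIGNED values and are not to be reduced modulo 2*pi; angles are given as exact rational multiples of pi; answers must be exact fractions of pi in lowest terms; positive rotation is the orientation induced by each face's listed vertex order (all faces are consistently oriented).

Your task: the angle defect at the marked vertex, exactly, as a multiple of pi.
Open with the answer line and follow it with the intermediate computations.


Answer: defect(P1) = pi/2

Sum of corner angles at P1: (3/2)*pi
defect = 2*pi - (3/2)*pi


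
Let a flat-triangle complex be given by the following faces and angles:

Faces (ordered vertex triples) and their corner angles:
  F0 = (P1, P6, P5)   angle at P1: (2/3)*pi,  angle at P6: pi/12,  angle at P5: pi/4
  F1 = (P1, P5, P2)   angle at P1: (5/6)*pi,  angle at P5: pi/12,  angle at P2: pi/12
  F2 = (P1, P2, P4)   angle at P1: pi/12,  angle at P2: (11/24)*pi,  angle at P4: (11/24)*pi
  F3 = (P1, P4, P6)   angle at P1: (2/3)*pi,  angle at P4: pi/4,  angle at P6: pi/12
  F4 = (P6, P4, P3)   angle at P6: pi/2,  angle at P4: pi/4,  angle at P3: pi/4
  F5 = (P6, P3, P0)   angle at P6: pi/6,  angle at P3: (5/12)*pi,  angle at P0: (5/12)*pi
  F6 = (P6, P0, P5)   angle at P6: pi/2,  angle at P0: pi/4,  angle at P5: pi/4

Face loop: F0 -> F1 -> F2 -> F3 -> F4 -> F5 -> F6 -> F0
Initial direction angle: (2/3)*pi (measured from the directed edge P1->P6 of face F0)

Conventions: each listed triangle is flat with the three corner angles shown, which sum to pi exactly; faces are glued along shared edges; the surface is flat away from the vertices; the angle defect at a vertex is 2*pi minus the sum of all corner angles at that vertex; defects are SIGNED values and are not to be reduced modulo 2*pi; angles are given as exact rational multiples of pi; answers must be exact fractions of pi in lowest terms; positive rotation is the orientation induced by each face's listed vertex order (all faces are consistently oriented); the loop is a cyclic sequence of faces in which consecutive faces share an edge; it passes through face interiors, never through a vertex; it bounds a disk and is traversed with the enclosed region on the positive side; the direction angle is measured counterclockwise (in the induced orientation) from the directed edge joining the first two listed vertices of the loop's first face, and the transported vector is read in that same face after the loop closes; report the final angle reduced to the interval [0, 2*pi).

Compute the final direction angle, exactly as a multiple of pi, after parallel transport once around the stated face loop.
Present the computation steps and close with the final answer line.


enclosed vertex P1: corner angles sum to (9/4)*pi, defect = 2*pi - (9/4)*pi = -pi/4
enclosed vertex P6: corner angles sum to (4/3)*pi, defect = 2*pi - (4/3)*pi = (2/3)*pi
adding the enclosed defects to the starting angle (mod 2*pi, induced orientation) gives the holonomy
final angle = (2/3)*pi + (5/12)*pi = (13/12)*pi (mod 2*pi)

Answer: final direction angle = (13/12)*pi


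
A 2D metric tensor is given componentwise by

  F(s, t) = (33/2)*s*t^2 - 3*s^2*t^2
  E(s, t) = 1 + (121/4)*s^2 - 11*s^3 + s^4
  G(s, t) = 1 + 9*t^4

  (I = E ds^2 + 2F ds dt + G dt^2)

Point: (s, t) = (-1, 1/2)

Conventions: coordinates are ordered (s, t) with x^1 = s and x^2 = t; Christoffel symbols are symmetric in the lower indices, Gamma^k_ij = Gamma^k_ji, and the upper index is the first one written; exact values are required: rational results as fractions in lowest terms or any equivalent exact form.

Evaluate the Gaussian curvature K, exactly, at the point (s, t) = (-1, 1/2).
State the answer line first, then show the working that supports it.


Answer: K = 5760/491401

E = 173/4, F = -39/8, G = 25/16, EG - F^2 = 701/16 at the point
E_s = -195/2, E_t = 0, F_s = 45/8, F_t = -39/2, G_s = 0, G_t = 9/2
E_tt = 0, F_st = 45/2, G_ss = 0
Evaluate Brioschi's two determinant matrices M1, M2 and divide by (EG - F^2)^2.
M1 = [[-E_tt/2 + F_st - G_ss/2, E_s/2, F_s - E_t/2], [F_t - G_s/2, E, F], [G_t/2, F, G]] = [[45/2, -195/4, 45/8], [-39/2, 173/4, -39/8], [9/4, -39/8, 25/16]]; det M1 = 45/2
M2 = [[0, E_t/2, G_s/2], [E_t/2, E, F], [G_s/2, F, G]] = [[0, 0, 0], [0, 173/4, -39/8], [0, -39/8, 25/16]]; det M2 = 0
det M1 - det M2 = 45/2; K = 45/2 / (701/16)^2 = 5760/491401


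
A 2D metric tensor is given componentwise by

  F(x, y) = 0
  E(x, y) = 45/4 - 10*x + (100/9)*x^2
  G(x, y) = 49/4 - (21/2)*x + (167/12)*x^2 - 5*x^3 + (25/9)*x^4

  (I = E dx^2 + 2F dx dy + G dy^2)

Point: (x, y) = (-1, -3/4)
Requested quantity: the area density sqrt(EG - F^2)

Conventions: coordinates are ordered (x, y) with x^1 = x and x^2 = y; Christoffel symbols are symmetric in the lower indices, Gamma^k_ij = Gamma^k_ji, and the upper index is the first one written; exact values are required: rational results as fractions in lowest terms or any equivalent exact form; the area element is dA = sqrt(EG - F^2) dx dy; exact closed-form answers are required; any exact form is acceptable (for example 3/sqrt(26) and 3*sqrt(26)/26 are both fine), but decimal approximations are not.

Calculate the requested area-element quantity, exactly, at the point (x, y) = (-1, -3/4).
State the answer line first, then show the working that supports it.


Answer: sqrt(EG - F^2) = 10*sqrt(1165)/9

E = 1165/36, F = 0, G = 400/9; EG - F^2 = 116500/81


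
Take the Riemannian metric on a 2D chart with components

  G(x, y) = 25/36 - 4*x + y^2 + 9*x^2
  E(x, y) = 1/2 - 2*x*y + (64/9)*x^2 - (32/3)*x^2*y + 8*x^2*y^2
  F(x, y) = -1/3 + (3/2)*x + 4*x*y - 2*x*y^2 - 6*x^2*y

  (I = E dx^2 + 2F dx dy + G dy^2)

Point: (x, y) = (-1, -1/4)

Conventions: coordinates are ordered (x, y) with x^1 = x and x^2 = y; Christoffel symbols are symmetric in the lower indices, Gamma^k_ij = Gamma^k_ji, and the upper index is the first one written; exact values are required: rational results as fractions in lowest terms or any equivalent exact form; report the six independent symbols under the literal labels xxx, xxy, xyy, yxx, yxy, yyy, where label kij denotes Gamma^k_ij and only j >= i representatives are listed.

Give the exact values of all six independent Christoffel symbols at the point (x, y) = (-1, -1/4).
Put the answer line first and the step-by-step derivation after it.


Answer: Gamma_xxx = -730360/729721, Gamma_xxy = -406524/729721, Gamma_xyy = 1026/729721, Gamma_yxx = 238734/729721, Gamma_yxy = -560088/729721, Gamma_yyy = -13320/729721

E = 185/18, F = 19/24, G = 1981/144 at the point
E_x = -361/18, E_y = -38/3, F_x = -21/8, F_y = -11, G_x = -22, G_y = -1/2
EG - F^2 = 729721/5184;  g^inv = (5184/729721) * [[1981/144, -19/24], [-19/24, 185/18]]
first-kind symbols [ij,l] = (1/2)(d_i g_jl + d_j g_il - d_l g_ij): [xx,x] = E_x/2 = -361/36, [xx,y] = F_x - E_y/2 = 89/24, [xy,x] = E_y/2 = -19/3, [xy,y] = G_x/2 = -11, [yy,x] = F_y - G_x/2 = 0, [yy,y] = G_y/2 = -1/4
Gamma^x_ij = (G*[ij,x] - F*[ij,y])/(EG - F^2), Gamma^y_ij = (E*[ij,y] - F*[ij,x])/(EG - F^2)


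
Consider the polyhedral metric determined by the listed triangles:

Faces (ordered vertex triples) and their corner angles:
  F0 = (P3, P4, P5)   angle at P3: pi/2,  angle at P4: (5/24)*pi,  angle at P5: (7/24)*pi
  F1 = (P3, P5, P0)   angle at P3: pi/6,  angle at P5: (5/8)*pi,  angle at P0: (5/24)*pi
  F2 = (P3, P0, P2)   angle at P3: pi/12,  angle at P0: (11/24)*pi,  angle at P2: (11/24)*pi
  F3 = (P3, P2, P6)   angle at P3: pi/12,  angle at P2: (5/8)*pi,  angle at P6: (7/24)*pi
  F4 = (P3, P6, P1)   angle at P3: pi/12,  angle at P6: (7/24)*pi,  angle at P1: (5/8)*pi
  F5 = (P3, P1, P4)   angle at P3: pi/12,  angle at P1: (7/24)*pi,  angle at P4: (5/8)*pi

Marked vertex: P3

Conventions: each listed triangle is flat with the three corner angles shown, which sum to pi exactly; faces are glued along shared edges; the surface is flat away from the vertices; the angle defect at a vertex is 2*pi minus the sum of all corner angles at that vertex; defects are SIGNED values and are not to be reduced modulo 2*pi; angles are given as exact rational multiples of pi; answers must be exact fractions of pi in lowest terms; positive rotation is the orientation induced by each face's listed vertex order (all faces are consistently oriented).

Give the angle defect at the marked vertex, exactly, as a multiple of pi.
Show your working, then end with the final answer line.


Sum of corner angles at P3: pi
defect = 2*pi - pi

Answer: defect(P3) = pi


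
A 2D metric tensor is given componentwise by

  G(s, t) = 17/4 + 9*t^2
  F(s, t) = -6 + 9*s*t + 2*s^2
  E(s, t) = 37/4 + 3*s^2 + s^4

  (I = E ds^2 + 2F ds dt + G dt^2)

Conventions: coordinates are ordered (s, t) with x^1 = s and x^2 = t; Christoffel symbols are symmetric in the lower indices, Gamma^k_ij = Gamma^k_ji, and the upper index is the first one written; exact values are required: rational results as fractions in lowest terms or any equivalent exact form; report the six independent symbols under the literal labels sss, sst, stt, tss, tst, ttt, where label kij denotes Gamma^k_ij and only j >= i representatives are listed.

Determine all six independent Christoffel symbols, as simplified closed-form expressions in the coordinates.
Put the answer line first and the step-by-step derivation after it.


Answer: Gamma_sss = (288*s^3*t^2 + 8*s^3 - 864*s^2*t - 864*s*t^2 + 588*s + 864*t)/(144*s^4*t^2 + 4*s^4 - 576*s^3*t - 864*s^2*t^2 + 588*s^2 + 1728*s*t + 1332*t^2 + 53), Gamma_sst = 0, Gamma_stt = (-288*s^2*t + 612*s + 864*t)/(144*s^4*t^2 + 4*s^4 - 576*s^3*t - 864*s^2*t^2 + 588*s^2 + 1728*s*t + 1332*t^2 + 53), Gamma_tss = (-144*s^4*t + 288*s^3 + 880*s + 1332*t)/(144*s^4*t^2 + 4*s^4 - 576*s^3*t - 864*s^2*t^2 + 588*s^2 + 1728*s*t + 1332*t^2 + 53), Gamma_tst = 0, Gamma_ttt = (144*s^4*t - 288*s^3 - 864*s^2*t + 864*s + 1332*t)/(144*s^4*t^2 + 4*s^4 - 576*s^3*t - 864*s^2*t^2 + 588*s^2 + 1728*s*t + 1332*t^2 + 53)

E = 37/4 + 3*s^2 + s^4; F = -6 + 9*s*t + 2*s^2; G = 17/4 + 9*t^2
Gamma^k_ij = (1/2) g^{kl} (d_i g_jl + d_j g_il - d_l g_ij), with g^inv = (1/(EG-F^2)) [[G, -F], [-F, E]]
first partials: E_s = 6*s + 4*s^3, E_t = 0, F_s = 9*t + 4*s, F_t = 9*s, G_s = 0, G_t = 18*t
D = EG - F^2 = 53/16 + (333/4)*t^2 + 108*s*t + (147/4)*s^2 - 54*s^2*t^2 - 36*s^3*t + (1/4)*s^4 + 9*s^4*t^2
expanded: Gamma^s_ss = (G E_s - 2F F_s + F E_t)/(2D), Gamma^s_st = (G E_t - F G_s)/(2D), Gamma^s_tt = (2G F_t - G G_s - F G_t)/(2D), Gamma^t_ss = (2E F_s - E E_t - F E_s)/(2D), Gamma^t_st = (E G_s - F E_t)/(2D), Gamma^t_tt = (E G_t - 2F F_t + F G_s)/(2D); substitute and cancel common factors


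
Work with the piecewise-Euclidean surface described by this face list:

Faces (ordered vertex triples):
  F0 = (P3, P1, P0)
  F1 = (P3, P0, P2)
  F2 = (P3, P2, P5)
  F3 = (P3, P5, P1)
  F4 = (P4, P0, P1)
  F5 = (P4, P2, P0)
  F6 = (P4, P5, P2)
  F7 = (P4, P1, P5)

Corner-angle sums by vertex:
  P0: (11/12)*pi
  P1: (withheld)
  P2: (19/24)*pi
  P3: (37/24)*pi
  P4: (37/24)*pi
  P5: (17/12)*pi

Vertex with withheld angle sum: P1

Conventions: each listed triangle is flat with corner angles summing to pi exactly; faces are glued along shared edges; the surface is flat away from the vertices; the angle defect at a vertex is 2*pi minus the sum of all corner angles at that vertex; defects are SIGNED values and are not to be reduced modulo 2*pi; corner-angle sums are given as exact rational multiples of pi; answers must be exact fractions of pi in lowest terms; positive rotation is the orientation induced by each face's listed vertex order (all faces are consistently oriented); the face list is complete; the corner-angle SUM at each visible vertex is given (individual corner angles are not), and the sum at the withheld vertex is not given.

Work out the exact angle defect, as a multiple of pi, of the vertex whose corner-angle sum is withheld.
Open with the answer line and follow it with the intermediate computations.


Answer: defect(P1) = (5/24)*pi

V = 6, E = 12, F = 8; chi = V - E + F = 2
Gauss-Bonnet: total defect = 2*pi*chi = 4*pi; visible defects sum to (91/24)*pi


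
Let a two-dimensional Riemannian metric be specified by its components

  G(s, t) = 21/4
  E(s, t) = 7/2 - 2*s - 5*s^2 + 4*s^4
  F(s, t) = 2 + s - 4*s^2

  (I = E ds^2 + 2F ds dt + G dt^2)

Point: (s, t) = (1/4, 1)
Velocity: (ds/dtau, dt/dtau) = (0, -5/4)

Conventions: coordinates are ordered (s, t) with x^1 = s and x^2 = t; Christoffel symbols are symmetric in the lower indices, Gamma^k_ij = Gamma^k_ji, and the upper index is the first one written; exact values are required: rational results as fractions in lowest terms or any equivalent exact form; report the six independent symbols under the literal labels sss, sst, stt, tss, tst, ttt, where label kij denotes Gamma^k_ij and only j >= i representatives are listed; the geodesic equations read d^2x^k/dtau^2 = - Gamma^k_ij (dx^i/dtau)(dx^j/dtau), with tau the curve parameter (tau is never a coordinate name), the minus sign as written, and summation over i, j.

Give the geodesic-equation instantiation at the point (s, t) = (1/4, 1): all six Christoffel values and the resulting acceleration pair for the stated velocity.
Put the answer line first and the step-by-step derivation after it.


Answer: Gamma_sss = -2344/2609, Gamma_sst = 0, Gamma_stt = 0, Gamma_tss = 396/2609, Gamma_tst = 0, Gamma_ttt = 0; accelerations (d^2s/dtau^2, d^2t/dtau^2) = (0, 0)

E = 173/64, F = 2, G = 21/4 at the point
E_s = -17/4, E_t = 0, F_s = -1, F_t = 0, G_s = 0, G_t = 0
EG - F^2 = 2609/256;  g^inv = (256/2609) * [[21/4, -2], [-2, 173/64]]
first-kind symbols [ij,l] = (1/2)(d_i g_jl + d_j g_il - d_l g_ij): [ss,s] = E_s/2 = -17/8, [ss,t] = F_s - E_t/2 = -1, [st,s] = E_t/2 = 0, [st,t] = G_s/2 = 0, [tt,s] = F_t - G_s/2 = 0, [tt,t] = G_t/2 = 0
Gamma^s_ij = (G*[ij,s] - F*[ij,t])/(EG - F^2), Gamma^t_ij = (E*[ij,t] - F*[ij,s])/(EG - F^2)
Gamma_sss = -2344/2609, Gamma_sst = 0, Gamma_stt = 0, Gamma_tss = 396/2609, Gamma_tst = 0, Gamma_ttt = 0
d^2s/dtau^2 = -(Gamma_sss*(0)^2 + 2*Gamma_sst*(0)*(-5/4) + Gamma_stt*(-5/4)^2) = 0
d^2t/dtau^2 = -(Gamma_tss*(0)^2 + 2*Gamma_tst*(0)*(-5/4) + Gamma_ttt*(-5/4)^2) = 0


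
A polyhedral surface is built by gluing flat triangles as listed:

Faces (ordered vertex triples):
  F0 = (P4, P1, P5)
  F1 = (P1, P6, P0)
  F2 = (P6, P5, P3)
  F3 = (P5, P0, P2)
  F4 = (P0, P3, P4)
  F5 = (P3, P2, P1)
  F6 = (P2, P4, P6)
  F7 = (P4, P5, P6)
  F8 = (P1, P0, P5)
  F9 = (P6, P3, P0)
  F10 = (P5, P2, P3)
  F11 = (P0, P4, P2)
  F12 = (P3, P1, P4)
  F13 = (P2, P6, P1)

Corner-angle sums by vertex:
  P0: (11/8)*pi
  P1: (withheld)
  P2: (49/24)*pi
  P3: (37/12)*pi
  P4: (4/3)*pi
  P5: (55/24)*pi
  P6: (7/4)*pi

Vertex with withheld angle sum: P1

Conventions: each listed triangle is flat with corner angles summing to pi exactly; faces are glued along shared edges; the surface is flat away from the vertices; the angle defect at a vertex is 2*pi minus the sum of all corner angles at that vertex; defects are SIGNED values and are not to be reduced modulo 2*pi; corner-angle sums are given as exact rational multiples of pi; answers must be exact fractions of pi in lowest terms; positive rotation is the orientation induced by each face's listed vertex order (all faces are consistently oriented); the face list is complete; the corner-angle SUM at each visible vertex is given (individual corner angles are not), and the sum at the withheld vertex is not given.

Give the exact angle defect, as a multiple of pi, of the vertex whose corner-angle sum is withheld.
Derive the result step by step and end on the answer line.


V = 7, E = 21, F = 14; chi = V - E + F = 0
Gauss-Bonnet: total defect = 2*pi*chi = 0; visible defects sum to pi/8

Answer: defect(P1) = -pi/8


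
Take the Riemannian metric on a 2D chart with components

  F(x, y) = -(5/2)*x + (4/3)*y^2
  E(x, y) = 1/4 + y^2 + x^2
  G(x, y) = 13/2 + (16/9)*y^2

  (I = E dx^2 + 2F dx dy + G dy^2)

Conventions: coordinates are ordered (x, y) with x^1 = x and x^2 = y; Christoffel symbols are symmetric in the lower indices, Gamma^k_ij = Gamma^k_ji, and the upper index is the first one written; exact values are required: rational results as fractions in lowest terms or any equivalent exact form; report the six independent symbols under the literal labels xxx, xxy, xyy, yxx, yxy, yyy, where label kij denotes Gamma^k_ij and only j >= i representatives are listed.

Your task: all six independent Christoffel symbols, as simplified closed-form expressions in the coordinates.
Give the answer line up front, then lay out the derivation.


Answer: Gamma_xxx = (128*x*y^2 - 180*x*y + 18*x + 96*y^3 + 240*y^2)/(128*x^2*y^2 + 18*x^2 + 480*x*y^2 + 500*y^2 + 117), Gamma_xxy = (128*y^3 + 468*y)/(128*x^2*y^2 + 18*x^2 + 480*x*y^2 + 500*y^2 + 117), Gamma_xyy = (960*x*y + 512*y^3 + 3744*y)/(384*x^2*y^2 + 54*x^2 + 1440*x*y^2 + 1500*y^2 + 351), Gamma_yxx = (-72*x^2*y - 96*x*y^2 - 72*y^3 - 180*y^2 - 18*y - 45)/(128*x^2*y^2 + 18*x^2 + 480*x*y^2 + 500*y^2 + 117), Gamma_yxy = (180*x*y - 96*y^3)/(128*x^2*y^2 + 18*x^2 + 480*x*y^2 + 500*y^2 + 117), Gamma_yyy = (128*x^2*y + 480*x*y - 128*y^3 + 32*y)/(128*x^2*y^2 + 18*x^2 + 480*x*y^2 + 500*y^2 + 117)

E = 1/4 + y^2 + x^2; F = -(5/2)*x + (4/3)*y^2; G = 13/2 + (16/9)*y^2
Gamma^k_ij = (1/2) g^{kl} (d_i g_jl + d_j g_il - d_l g_ij), with g^inv = (1/(EG-F^2)) [[G, -F], [-F, E]]
first partials: E_x = 2*x, E_y = 2*y, F_x = -5/2, F_y = (8/3)*y, G_x = 0, G_y = (32/9)*y
D = EG - F^2 = 13/8 + (125/18)*y^2 + (1/4)*x^2 + (20/3)*x*y^2 + (16/9)*x^2*y^2
expanded: Gamma^x_xx = (G E_x - 2F F_x + F E_y)/(2D), Gamma^x_xy = (G E_y - F G_x)/(2D), Gamma^x_yy = (2G F_y - G G_x - F G_y)/(2D), Gamma^y_xx = (2E F_x - E E_y - F E_x)/(2D), Gamma^y_xy = (E G_x - F E_y)/(2D), Gamma^y_yy = (E G_y - 2F F_y + F G_x)/(2D); substitute and cancel common factors


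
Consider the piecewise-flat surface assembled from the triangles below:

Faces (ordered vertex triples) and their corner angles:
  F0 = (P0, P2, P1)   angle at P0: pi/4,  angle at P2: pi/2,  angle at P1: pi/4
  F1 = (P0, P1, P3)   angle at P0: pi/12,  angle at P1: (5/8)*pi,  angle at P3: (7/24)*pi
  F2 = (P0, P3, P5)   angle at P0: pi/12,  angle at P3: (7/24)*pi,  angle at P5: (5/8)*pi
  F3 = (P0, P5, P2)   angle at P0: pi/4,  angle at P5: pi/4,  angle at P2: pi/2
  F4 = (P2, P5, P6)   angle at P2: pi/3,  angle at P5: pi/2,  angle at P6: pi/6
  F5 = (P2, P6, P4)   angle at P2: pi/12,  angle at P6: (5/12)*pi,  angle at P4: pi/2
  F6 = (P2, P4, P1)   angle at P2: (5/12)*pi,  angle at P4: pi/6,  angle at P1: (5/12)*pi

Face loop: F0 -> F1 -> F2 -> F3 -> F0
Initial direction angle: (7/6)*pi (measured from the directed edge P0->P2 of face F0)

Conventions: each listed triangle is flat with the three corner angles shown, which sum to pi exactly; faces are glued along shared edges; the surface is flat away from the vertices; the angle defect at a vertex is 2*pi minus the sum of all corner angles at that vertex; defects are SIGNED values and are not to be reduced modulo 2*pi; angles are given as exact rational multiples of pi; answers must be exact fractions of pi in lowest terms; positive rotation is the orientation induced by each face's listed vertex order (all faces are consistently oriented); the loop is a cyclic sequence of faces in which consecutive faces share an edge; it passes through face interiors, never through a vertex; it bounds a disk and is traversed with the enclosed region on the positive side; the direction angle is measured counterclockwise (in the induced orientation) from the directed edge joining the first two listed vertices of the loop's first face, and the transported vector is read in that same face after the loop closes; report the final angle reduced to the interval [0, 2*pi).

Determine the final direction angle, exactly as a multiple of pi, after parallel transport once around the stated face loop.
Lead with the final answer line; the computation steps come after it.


Answer: final direction angle = pi/2

enclosed vertex P0: corner angles sum to (2/3)*pi, defect = 2*pi - (2/3)*pi = (4/3)*pi
the final direction is the initial angle plus the enclosed defects, taken mod 2*pi in the induced orientation
final angle = (7/6)*pi + (4/3)*pi = pi/2 (mod 2*pi)


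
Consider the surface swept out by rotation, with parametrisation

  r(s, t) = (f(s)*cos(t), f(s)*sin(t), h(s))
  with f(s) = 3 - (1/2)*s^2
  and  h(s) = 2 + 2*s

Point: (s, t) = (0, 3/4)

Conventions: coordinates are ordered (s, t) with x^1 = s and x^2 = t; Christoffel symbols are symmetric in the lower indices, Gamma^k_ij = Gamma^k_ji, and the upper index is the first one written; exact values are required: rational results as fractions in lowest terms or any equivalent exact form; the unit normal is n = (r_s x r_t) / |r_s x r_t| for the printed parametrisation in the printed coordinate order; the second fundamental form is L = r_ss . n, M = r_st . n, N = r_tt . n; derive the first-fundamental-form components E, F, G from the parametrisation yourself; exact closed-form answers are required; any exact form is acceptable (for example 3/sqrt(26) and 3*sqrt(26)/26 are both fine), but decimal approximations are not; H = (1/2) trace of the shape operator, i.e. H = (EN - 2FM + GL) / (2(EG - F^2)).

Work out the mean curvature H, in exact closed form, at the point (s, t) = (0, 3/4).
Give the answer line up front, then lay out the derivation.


Answer: H = 7/24

f = 3, f' = 0, f'' = -1, h' = 2, h'' = 0
E = 4, F = 0, G = 9; answer radicand W^2 = 4
unnormalised second-form numerators: l = 2, m = 0, n = 6; L = l/sqrt(4), and similarly M = m/sqrt(W^2), N = n/sqrt(W^2)
H = (E*n - 2*F*m + G*l) / (2*(EG - F^2)*sqrt(W^2)); E*n - 2*F*m + G*l = 42, EG - F^2 = 36, so H = (7/12)/sqrt(4)
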